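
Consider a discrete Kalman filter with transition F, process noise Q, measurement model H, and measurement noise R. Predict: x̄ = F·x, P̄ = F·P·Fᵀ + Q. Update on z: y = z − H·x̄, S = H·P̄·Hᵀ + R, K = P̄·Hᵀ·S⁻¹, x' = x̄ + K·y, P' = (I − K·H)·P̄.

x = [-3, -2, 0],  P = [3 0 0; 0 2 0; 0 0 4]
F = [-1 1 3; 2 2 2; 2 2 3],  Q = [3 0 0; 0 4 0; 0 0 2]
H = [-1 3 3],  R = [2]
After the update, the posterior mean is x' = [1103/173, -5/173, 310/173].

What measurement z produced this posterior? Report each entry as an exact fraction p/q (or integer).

x̄ = F·x = [1, -10, -10]
P̄ = F·P·Fᵀ + Q = [44 22 34; 22 40 44; 34 44 58]
S = H·P̄·Hᵀ + R = [1384]
K = P̄·Hᵀ·S⁻¹ = [31/346; 115/692; 34/173]
x' − x̄ = [930/173, 1725/173, 2040/173] = K·y
y = (KᵀK)⁻¹·Kᵀ·(x' − x̄) = [60]
z = y + H·x̄ = [60] + [-61] = [-1]

z = [-1]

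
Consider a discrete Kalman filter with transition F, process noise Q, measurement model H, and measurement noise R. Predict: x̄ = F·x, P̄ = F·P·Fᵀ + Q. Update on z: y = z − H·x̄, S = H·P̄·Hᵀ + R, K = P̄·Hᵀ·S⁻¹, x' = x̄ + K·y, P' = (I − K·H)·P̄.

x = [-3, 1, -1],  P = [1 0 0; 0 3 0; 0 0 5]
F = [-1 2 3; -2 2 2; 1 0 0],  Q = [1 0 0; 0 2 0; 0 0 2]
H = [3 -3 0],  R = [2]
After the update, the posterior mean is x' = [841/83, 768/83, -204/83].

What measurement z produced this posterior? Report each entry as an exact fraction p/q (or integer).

x̄ = F·x = [2, 6, -3]
P̄ = F·P·Fᵀ + Q = [59 44 -1; 44 38 -2; -1 -2 3]
S = H·P̄·Hᵀ + R = [83]
K = P̄·Hᵀ·S⁻¹ = [45/83; 18/83; 3/83]
x' − x̄ = [675/83, 270/83, 45/83] = K·y
y = (KᵀK)⁻¹·Kᵀ·(x' − x̄) = [15]
z = y + H·x̄ = [15] + [-12] = [3]

z = [3]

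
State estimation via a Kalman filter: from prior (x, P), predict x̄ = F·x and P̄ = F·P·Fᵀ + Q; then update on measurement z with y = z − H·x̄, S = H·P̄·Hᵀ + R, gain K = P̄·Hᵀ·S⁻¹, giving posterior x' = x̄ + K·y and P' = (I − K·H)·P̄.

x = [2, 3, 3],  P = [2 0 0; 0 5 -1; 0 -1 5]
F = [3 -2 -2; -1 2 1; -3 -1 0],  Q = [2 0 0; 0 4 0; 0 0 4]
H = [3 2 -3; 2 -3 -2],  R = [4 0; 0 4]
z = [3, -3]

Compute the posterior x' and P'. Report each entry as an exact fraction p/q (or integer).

x' = [-633/187, 3287/2618, -9561/2618]
P' = [3471/748 -303/1496 6737/1496; -303/1496 6345/20944 -4215/20944; 6737/1496 -4215/20944 97865/20944]

x̄ = F·x = [-6, 7, -9]
P̄ = F·P·Fᵀ + Q = [52 -30 -10; -30 27 -3; -10 -3 27]
y = z − H·x̄ = [-20, 12]
S = H·P̄·Hᵀ + R = [679 567; 567 967]
K = P̄·Hᵀ·S⁻¹ = [9/5984 1319/5984; 12609/83776 -2727/11968; -19071/83776 793/11968]
x' = x̄ + K·y = [-633/187, 3287/2618, -9561/2618]
P' = (I − K·H)·P̄ = [3471/748 -303/1496 6737/1496; -303/1496 6345/20944 -4215/20944; 6737/1496 -4215/20944 97865/20944]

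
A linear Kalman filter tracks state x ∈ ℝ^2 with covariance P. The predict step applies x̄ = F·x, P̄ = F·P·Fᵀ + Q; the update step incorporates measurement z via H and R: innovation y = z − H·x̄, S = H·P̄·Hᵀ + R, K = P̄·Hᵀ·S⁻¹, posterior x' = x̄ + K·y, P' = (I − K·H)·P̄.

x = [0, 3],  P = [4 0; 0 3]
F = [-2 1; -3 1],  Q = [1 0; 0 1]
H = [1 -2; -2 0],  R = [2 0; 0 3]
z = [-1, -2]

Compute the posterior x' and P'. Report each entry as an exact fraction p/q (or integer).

x̄ = F·x = [3, 3]
P̄ = F·P·Fᵀ + Q = [20 27; 27 40]
y = z − H·x̄ = [2, 4]
S = H·P̄·Hᵀ + R = [74 68; 68 83]
K = P̄·Hᵀ·S⁻¹ = [-17/253 -108/253; -727/1518 -196/759]
x' = x̄ + K·y = [293/253, 766/759]
P' = (I − K·H)·P̄ = [162/253 98/253; 98/253 1021/1518]

x' = [293/253, 766/759]
P' = [162/253 98/253; 98/253 1021/1518]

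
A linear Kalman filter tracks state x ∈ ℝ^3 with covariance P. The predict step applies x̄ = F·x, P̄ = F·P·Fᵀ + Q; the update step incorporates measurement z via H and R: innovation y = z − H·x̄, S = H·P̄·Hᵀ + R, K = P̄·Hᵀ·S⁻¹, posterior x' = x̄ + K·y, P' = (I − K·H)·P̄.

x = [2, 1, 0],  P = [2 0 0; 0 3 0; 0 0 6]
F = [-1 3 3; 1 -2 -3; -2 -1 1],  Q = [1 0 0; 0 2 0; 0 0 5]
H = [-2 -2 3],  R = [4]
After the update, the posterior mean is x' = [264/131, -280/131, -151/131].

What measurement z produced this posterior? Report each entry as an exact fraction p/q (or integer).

x̄ = F·x = [1, 0, -5]
P̄ = F·P·Fᵀ + Q = [84 -74 13; -74 70 -16; 13 -16 22]
S = H·P̄·Hᵀ + R = [262]
K = P̄·Hᵀ·S⁻¹ = [19/262; -20/131; 36/131]
x' − x̄ = [133/131, -280/131, 504/131] = K·y
y = (KᵀK)⁻¹·Kᵀ·(x' − x̄) = [14]
z = y + H·x̄ = [14] + [-17] = [-3]

z = [-3]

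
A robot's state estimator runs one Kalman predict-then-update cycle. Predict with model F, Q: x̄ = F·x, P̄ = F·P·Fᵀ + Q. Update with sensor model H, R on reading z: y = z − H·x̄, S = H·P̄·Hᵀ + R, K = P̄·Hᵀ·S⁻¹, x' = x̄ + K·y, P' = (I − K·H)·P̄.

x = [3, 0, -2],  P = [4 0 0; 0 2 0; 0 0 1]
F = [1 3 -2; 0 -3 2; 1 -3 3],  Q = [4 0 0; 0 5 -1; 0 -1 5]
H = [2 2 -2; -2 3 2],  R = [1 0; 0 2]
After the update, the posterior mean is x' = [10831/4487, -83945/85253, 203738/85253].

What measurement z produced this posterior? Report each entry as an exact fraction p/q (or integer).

z = [-2, -3]

x̄ = F·x = [7, -4, -3]
P̄ = F·P·Fᵀ + Q = [30 -22 -20; -22 27 23; -20 23 36]
S = H·P̄·Hᵀ + R = [173 -352; -352 1209]
K = P̄·Hᵀ·S⁻¹ = [488/4487 -474/4487; 16668/85253 16911/85253; -16082/85253 8081/85253]
x' − x̄ = [-20578/4487, 257067/85253, 459497/85253] = K·y
y = (KᵀK)⁻¹·Kᵀ·(x' − x̄) = [-14, 29]
z = y + H·x̄ = [-14, 29] + [12, -32] = [-2, -3]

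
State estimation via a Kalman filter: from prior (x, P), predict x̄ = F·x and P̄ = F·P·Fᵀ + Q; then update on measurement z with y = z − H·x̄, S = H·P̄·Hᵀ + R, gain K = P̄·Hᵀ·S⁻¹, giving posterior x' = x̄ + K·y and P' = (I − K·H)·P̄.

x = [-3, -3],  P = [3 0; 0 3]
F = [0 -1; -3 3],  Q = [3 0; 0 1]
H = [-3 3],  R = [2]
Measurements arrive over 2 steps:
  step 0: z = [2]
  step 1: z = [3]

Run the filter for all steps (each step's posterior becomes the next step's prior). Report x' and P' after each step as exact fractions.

step 0: x' = [1644/713, 2112/713], P' = [2253/713 2223/713; 2223/713 2351/713]
step 1: x' = [-28866/67963, 44703/67963], P' = [128122/67963 118374/67963; 118374/67963 123412/67963]

step 0: x̄ = F·x = [3, 0]
step 0: P̄ = F·P·Fᵀ + Q = [6 -9; -9 55]
step 0: y = z − H·x̄ = [11]
step 0: S = H·P̄·Hᵀ + R = [713]
step 0: K = P̄·Hᵀ·S⁻¹ = [-45/713; 192/713]
step 0: x' = x̄ + K·y = [1644/713, 2112/713]
step 0: P' = (I − K·H)·P̄ = [2253/713 2223/713; 2223/713 2351/713]
step 1: x̄ = F·x = [-2112/713, 1404/713]
step 1: P̄ = F·P·Fᵀ + Q = [4490/713 -384/713; -384/713 2135/713]
step 1: y = z − H·x̄ = [-8409/713]
step 1: S = H·P̄·Hᵀ + R = [67963/713]
step 1: K = P̄·Hᵀ·S⁻¹ = [-14622/67963; 7557/67963]
step 1: x' = x̄ + K·y = [-28866/67963, 44703/67963]
step 1: P' = (I − K·H)·P̄ = [128122/67963 118374/67963; 118374/67963 123412/67963]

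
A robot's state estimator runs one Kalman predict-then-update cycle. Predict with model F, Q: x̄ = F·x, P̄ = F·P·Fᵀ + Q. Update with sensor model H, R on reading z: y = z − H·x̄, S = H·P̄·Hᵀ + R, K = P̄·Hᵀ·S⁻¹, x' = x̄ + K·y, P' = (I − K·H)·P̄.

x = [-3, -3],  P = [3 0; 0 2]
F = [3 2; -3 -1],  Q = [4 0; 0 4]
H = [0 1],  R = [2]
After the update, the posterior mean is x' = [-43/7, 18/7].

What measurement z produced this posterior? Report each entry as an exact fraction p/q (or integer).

x̄ = F·x = [-15, 12]
P̄ = F·P·Fᵀ + Q = [39 -31; -31 33]
S = H·P̄·Hᵀ + R = [35]
K = P̄·Hᵀ·S⁻¹ = [-31/35; 33/35]
x' − x̄ = [62/7, -66/7] = K·y
y = (KᵀK)⁻¹·Kᵀ·(x' − x̄) = [-10]
z = y + H·x̄ = [-10] + [12] = [2]

z = [2]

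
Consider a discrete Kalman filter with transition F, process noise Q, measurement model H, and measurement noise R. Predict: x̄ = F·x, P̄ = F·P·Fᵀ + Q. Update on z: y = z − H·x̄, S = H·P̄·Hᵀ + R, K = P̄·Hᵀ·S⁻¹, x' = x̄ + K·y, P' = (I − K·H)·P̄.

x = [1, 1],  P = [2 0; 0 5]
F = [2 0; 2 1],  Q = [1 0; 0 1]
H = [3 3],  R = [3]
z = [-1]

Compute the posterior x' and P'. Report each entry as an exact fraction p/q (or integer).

x' = [-18/59, 1/59]
P' = [195/118 -89/59; -89/59 100/59]

x̄ = F·x = [2, 3]
P̄ = F·P·Fᵀ + Q = [9 8; 8 14]
y = z − H·x̄ = [-16]
S = H·P̄·Hᵀ + R = [354]
K = P̄·Hᵀ·S⁻¹ = [17/118; 11/59]
x' = x̄ + K·y = [-18/59, 1/59]
P' = (I − K·H)·P̄ = [195/118 -89/59; -89/59 100/59]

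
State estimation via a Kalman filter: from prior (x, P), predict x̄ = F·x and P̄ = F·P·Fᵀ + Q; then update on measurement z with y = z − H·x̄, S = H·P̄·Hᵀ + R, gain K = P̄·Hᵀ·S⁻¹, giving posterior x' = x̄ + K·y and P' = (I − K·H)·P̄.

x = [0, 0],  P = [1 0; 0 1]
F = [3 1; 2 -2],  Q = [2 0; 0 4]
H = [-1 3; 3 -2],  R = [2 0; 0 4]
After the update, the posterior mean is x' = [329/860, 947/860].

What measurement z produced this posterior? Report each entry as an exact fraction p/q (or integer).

x̄ = F·x = [0, 0]
P̄ = F·P·Fᵀ + Q = [12 4; 4 12]
S = H·P̄·Hᵀ + R = [98 -64; -64 112]
K = P̄·Hᵀ·S⁻¹ = [56/215 343/860; 88/215 109/860]
x' − x̄ = [329/860, 947/860] = K·y
y = (KᵀK)⁻¹·Kᵀ·(x' − x̄) = [3, -1]
z = y + H·x̄ = [3, -1] + [0, 0] = [3, -1]

z = [3, -1]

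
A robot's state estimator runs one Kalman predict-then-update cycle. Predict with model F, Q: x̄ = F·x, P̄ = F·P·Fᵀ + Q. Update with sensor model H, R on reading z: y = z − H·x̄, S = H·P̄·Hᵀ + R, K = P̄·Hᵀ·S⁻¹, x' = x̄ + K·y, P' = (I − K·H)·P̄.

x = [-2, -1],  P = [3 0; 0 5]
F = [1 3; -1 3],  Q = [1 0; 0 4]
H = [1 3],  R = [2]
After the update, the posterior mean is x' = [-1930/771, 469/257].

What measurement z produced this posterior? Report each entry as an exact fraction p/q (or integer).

z = [3]

x̄ = F·x = [-5, -1]
P̄ = F·P·Fᵀ + Q = [49 42; 42 52]
S = H·P̄·Hᵀ + R = [771]
K = P̄·Hᵀ·S⁻¹ = [175/771; 66/257]
x' − x̄ = [1925/771, 726/257] = K·y
y = (KᵀK)⁻¹·Kᵀ·(x' − x̄) = [11]
z = y + H·x̄ = [11] + [-8] = [3]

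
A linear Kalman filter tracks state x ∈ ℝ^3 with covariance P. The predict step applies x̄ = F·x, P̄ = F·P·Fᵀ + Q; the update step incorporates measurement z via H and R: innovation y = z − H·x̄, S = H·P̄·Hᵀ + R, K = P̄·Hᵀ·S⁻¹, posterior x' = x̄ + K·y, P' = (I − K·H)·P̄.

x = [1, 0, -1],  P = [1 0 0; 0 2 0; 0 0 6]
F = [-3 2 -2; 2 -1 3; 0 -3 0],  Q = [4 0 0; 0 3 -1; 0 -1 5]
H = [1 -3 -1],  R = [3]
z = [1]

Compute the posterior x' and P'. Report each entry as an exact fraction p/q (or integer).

x' = [-1163/968, -91/121, 25/484]
P' = [5535/968 284/121 -933/484; 284/121 423/121 -895/121; -933/484 -895/121 4941/242]

x̄ = F·x = [-1, -1, 0]
P̄ = F·P·Fᵀ + Q = [45 -46 -12; -46 63 5; -12 5 23]
y = z − H·x̄ = [-1]
S = H·P̄·Hᵀ + R = [968]
K = P̄·Hᵀ·S⁻¹ = [195/968; -30/121; -25/484]
x' = x̄ + K·y = [-1163/968, -91/121, 25/484]
P' = (I − K·H)·P̄ = [5535/968 284/121 -933/484; 284/121 423/121 -895/121; -933/484 -895/121 4941/242]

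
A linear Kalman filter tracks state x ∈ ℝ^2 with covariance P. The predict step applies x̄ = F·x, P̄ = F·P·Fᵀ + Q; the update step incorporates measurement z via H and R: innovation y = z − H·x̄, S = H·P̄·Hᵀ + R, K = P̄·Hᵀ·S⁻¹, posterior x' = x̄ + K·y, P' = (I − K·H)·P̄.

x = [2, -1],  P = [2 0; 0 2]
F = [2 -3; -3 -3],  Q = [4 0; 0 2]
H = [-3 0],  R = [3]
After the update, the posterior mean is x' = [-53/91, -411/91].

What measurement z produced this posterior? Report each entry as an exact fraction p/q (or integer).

x̄ = F·x = [7, -3]
P̄ = F·P·Fᵀ + Q = [30 6; 6 38]
S = H·P̄·Hᵀ + R = [273]
K = P̄·Hᵀ·S⁻¹ = [-30/91; -6/91]
x' − x̄ = [-690/91, -138/91] = K·y
y = (KᵀK)⁻¹·Kᵀ·(x' − x̄) = [23]
z = y + H·x̄ = [23] + [-21] = [2]

z = [2]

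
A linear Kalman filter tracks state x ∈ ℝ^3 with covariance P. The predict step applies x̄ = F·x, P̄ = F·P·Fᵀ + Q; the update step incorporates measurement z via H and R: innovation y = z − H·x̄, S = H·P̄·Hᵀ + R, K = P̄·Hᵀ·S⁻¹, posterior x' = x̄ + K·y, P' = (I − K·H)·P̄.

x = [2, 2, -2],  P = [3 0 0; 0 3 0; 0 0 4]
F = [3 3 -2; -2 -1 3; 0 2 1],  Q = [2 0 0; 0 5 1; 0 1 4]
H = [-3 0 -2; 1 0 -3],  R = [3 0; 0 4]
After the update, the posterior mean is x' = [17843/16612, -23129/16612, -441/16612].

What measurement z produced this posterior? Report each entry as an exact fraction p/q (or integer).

z = [-3, 1]

x̄ = F·x = [16, -12, 2]
P̄ = F·P·Fᵀ + Q = [72 -51 10; -51 56 7; 10 7 20]
S = H·P̄·Hᵀ + R = [851 -26; -26 196]
K = P̄·Hᵀ·S⁻¹ = [-11291/41530 14803/83060; 6343/41530 -28829/83060; -751/8306 -4437/16612]
x' − x̄ = [-247949/16612, 176215/16612, -33665/16612] = K·y
y = (KᵀK)⁻¹·Kᵀ·(x' − x̄) = [49, -9]
z = y + H·x̄ = [49, -9] + [-52, 10] = [-3, 1]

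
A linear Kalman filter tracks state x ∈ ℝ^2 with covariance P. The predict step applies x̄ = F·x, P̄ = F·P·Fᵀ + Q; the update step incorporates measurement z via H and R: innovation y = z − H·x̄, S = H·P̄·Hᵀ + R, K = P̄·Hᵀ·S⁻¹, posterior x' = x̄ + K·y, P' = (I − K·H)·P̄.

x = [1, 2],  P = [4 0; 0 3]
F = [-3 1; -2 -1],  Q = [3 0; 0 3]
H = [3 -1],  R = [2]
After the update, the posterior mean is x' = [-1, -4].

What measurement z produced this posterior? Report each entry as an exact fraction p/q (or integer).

x̄ = F·x = [-1, -4]
P̄ = F·P·Fᵀ + Q = [42 21; 21 22]
S = H·P̄·Hᵀ + R = [276]
K = P̄·Hᵀ·S⁻¹ = [35/92; 41/276]
x' − x̄ = [0, 0] = K·y
y = (KᵀK)⁻¹·Kᵀ·(x' − x̄) = [0]
z = y + H·x̄ = [0] + [1] = [1]

z = [1]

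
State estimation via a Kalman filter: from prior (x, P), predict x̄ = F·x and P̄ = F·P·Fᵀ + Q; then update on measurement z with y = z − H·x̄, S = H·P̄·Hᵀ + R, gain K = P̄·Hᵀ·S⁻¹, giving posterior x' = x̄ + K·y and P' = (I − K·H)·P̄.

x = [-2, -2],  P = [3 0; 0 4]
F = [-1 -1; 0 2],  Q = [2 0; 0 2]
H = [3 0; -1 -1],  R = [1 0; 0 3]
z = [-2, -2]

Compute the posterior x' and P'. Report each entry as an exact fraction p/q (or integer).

x' = [-692/1139, 2352/1139]
P' = [125/1139 -122/1139; -122/1139 2798/1139]

x̄ = F·x = [4, -4]
P̄ = F·P·Fᵀ + Q = [9 -8; -8 18]
y = z − H·x̄ = [-14, -2]
S = H·P̄·Hᵀ + R = [82 -3; -3 14]
K = P̄·Hᵀ·S⁻¹ = [375/1139 -1/1139; -366/1139 -892/1139]
x' = x̄ + K·y = [-692/1139, 2352/1139]
P' = (I − K·H)·P̄ = [125/1139 -122/1139; -122/1139 2798/1139]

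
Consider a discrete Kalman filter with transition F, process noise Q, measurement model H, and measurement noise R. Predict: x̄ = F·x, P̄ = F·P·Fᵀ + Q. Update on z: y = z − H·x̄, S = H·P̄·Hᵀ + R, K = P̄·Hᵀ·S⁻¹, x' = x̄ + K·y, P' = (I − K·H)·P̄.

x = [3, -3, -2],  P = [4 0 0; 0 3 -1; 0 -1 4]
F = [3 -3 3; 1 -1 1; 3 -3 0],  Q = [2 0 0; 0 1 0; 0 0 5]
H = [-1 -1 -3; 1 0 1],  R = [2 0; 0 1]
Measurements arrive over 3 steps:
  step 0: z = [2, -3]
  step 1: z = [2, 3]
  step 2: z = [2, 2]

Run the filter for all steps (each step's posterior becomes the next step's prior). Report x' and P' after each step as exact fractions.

step 0: x' = [-52971/10856, -19741/10856, 4527/2714], P' = [36183/10856 16689/10856 -5167/2714; 16689/10856 19415/10856 -3169/2714; -5167/2714 -3169/2714 1826/1357]
step 1: x' = [13087829/2714316, 8848723/8142948, -926141/370134], P' = [1181225/452386 1475011/1357158 -89303/61689; 1475011/1357158 6136967/4071474 -163420/185067; -89303/61689 -163420/185067 195605/185067]
step 2: x' = [898613769/623002366, -898983325/1869007098, -541009415/934503549], P' = [768883146/311501183 310918954/311501183 -421978320/311501183; 310918954/311501183 452361276/311501183 -257072936/311501183; -421978320/311501183 -257072936/311501183 310381048/311501183]

step 0: x̄ = F·x = [12, 4, 18]
step 0: P̄ = F·P·Fᵀ + Q = [119 39 72; 39 14 24; 72 24 68]
step 0: y = z − H·x̄ = [72, -33]
step 0: S = H·P̄·Hᵀ + R = [1401 -674; -674 332]
step 0: K = P̄·Hᵀ·S⁻¹ = [2283/5428 15515/10856; 481/5428 4013/10856; -655/1357 -1515/2714]
step 0: x' = x̄ + K·y = [-52971/10856, -19741/10856, 4527/2714]
step 0: P' = (I − K·H)·P̄ = [36183/10856 16689/10856 -5167/2714; 16689/10856 19415/10856 -3169/2714; -5167/2714 -3169/2714 1826/1357]
step 1: x̄ = F·x = [-22683/5428, -7561/5428, -49845/5428]
step 1: P̄ = F·P·Fᵀ + Q = [52327/2714 15633/2714 32013/2714; 15633/2714 7925/2714 10671/2714; 32013/2714 10671/2714 63565/2714]
step 1: y = z − H·x̄ = [-168923/5428, 22203/1357]
step 1: S = H·P̄·Hᵀ + R = [925135/2714 -198689/1357; -198689/1357 91316/1357]
step 1: K = P̄·Hᵀ·S⁻¹ = [218828/678579 1579009/1357158; 55930/2035737 829793/4071474; -77743/185067 -72304/185067]
step 1: x' = x̄ + K·y = [13087829/2714316, 8848723/8142948, -926141/370134]
step 1: P' = (I − K·H)·P̄ = [1181225/452386 1475011/1357158 -89303/61689; 1475011/1357158 6136967/4071474 -163420/185067; -89303/61689 -163420/185067 195605/185067]
step 2: x̄ = F·x = [1673277/452386, 557759/452386, 7603691/678579]
step 2: P̄ = F·P·Fᵀ + Q = [4264246/226193 1270620/226193 2809584/226193; 1270620/226193 649733/226193 936528/226193; 2809584/226193 936528/226193 5089928/226193]
step 2: y = z − H·x̄ = [9171595/226193, -17512897/1357158]
step 2: S = H·P̄·Hᵀ + R = [76193629/226193 -32979514/226193; -32979514/226193 15199535/226193]
step 2: K = P̄·Hᵀ·S⁻¹ = [93066430/311501183 346904826/311501183; 3969289/311501183 53846018/311501183; -126045944/311501183 -111597272/311501183]
step 2: x' = x̄ + K·y = [898613769/623002366, -898983325/1869007098, -541009415/934503549]
step 2: P' = (I − K·H)·P̄ = [768883146/311501183 310918954/311501183 -421978320/311501183; 310918954/311501183 452361276/311501183 -257072936/311501183; -421978320/311501183 -257072936/311501183 310381048/311501183]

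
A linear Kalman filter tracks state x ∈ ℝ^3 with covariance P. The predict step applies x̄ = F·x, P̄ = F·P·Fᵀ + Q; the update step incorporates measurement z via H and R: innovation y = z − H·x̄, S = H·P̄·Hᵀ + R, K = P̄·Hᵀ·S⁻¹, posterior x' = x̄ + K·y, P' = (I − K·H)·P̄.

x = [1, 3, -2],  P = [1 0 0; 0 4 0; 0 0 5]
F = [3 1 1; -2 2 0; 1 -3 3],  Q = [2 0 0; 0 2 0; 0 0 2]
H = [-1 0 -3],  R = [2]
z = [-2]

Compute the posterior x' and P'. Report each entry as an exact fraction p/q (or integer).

x' = [2388/407, 108/407, -538/407]
P' = [7418/407 2258/407 -2460/407; 2258/407 6066/407 -778/407; -2460/407 -778/407 906/407]

x̄ = F·x = [4, 4, -14]
P̄ = F·P·Fᵀ + Q = [20 2 6; 2 22 -26; 6 -26 84]
y = z − H·x̄ = [-40]
S = H·P̄·Hᵀ + R = [814]
K = P̄·Hᵀ·S⁻¹ = [-19/407; 38/407; -129/407]
x' = x̄ + K·y = [2388/407, 108/407, -538/407]
P' = (I − K·H)·P̄ = [7418/407 2258/407 -2460/407; 2258/407 6066/407 -778/407; -2460/407 -778/407 906/407]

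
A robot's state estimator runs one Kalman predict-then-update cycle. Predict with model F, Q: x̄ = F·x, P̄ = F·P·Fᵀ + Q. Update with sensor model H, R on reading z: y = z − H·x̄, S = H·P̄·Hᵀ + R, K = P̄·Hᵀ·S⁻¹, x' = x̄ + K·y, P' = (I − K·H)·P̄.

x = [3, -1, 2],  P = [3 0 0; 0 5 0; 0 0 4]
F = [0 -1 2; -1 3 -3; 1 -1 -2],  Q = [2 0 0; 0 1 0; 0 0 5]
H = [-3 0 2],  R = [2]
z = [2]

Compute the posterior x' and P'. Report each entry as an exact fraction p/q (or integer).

x̄ = F·x = [5, -12, 0]
P̄ = F·P·Fᵀ + Q = [23 -39 -11; -39 85 6; -11 6 29]
y = z − H·x̄ = [17]
S = H·P̄·Hᵀ + R = [457]
K = P̄·Hᵀ·S⁻¹ = [-91/457; 129/457; 91/457]
x' = x̄ + K·y = [738/457, -3291/457, 1547/457]
P' = (I − K·H)·P̄ = [2230/457 -6084/457 3254/457; -6084/457 22204/457 -8997/457; 3254/457 -8997/457 4972/457]

x' = [738/457, -3291/457, 1547/457]
P' = [2230/457 -6084/457 3254/457; -6084/457 22204/457 -8997/457; 3254/457 -8997/457 4972/457]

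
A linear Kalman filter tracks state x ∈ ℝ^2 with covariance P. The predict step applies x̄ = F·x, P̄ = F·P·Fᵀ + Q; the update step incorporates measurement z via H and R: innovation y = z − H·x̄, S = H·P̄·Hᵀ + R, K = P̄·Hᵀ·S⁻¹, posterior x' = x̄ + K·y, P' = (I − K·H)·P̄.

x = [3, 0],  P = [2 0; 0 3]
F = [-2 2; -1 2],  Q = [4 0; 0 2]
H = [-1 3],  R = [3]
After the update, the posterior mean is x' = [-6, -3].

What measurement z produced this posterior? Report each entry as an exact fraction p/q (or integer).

z = [-3]

x̄ = F·x = [-6, -3]
P̄ = F·P·Fᵀ + Q = [24 16; 16 16]
S = H·P̄·Hᵀ + R = [75]
K = P̄·Hᵀ·S⁻¹ = [8/25; 32/75]
x' − x̄ = [0, 0] = K·y
y = (KᵀK)⁻¹·Kᵀ·(x' − x̄) = [0]
z = y + H·x̄ = [0] + [-3] = [-3]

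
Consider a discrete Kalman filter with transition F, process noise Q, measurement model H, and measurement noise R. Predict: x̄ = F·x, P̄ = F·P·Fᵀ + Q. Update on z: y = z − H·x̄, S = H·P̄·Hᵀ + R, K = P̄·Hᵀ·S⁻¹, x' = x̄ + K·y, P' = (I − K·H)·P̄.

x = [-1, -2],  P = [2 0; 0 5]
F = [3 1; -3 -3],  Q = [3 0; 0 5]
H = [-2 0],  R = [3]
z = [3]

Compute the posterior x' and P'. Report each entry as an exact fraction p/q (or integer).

x̄ = F·x = [-5, 9]
P̄ = F·P·Fᵀ + Q = [26 -33; -33 68]
y = z − H·x̄ = [-7]
S = H·P̄·Hᵀ + R = [107]
K = P̄·Hᵀ·S⁻¹ = [-52/107; 66/107]
x' = x̄ + K·y = [-171/107, 501/107]
P' = (I − K·H)·P̄ = [78/107 -99/107; -99/107 2920/107]

x' = [-171/107, 501/107]
P' = [78/107 -99/107; -99/107 2920/107]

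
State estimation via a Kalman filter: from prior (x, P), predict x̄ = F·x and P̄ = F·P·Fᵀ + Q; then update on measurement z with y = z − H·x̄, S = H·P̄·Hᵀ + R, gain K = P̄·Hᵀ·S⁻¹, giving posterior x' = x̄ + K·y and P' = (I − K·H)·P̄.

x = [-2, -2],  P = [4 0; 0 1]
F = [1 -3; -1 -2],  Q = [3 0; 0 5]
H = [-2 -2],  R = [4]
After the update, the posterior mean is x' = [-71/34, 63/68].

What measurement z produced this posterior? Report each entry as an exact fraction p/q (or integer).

x̄ = F·x = [4, 6]
P̄ = F·P·Fᵀ + Q = [16 2; 2 13]
S = H·P̄·Hᵀ + R = [136]
K = P̄·Hᵀ·S⁻¹ = [-9/34; -15/68]
x' − x̄ = [-207/34, -345/68] = K·y
y = (KᵀK)⁻¹·Kᵀ·(x' − x̄) = [23]
z = y + H·x̄ = [23] + [-20] = [3]

z = [3]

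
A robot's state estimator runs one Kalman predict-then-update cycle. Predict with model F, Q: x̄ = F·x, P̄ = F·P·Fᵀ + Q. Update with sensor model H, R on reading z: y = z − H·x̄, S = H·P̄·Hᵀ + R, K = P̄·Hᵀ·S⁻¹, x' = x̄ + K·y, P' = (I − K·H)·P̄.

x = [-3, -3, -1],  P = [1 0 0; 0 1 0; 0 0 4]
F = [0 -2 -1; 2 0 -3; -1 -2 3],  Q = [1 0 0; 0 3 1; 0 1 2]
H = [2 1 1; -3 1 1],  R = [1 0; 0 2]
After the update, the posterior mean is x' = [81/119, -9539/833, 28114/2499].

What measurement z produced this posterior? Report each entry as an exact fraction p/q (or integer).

z = [1, -2]

x̄ = F·x = [7, -3, 6]
P̄ = F·P·Fᵀ + Q = [9 12 -8; 12 43 -37; -8 -37 43]
S = H·P̄·Hᵀ + R = [65 -46; -46 71]
K = P̄·Hᵀ·S⁻¹ = [24/119 -23/119; 250/833 -190/833; 670/2499 1490/2499]
x' − x̄ = [-752/119, -7040/833, 13120/2499] = K·y
y = (KᵀK)⁻¹·Kᵀ·(x' − x̄) = [-16, 16]
z = y + H·x̄ = [-16, 16] + [17, -18] = [1, -2]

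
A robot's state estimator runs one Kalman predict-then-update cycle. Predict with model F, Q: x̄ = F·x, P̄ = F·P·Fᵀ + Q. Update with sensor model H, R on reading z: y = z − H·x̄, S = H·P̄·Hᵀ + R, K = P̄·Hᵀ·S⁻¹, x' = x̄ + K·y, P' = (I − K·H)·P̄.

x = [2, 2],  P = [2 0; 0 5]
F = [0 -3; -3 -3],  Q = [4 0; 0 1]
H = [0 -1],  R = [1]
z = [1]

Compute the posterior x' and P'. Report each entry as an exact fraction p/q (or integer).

x' = [21/13, -76/65]
P' = [232/13 9/13; 9/13 64/65]

x̄ = F·x = [-6, -12]
P̄ = F·P·Fᵀ + Q = [49 45; 45 64]
y = z − H·x̄ = [-11]
S = H·P̄·Hᵀ + R = [65]
K = P̄·Hᵀ·S⁻¹ = [-9/13; -64/65]
x' = x̄ + K·y = [21/13, -76/65]
P' = (I − K·H)·P̄ = [232/13 9/13; 9/13 64/65]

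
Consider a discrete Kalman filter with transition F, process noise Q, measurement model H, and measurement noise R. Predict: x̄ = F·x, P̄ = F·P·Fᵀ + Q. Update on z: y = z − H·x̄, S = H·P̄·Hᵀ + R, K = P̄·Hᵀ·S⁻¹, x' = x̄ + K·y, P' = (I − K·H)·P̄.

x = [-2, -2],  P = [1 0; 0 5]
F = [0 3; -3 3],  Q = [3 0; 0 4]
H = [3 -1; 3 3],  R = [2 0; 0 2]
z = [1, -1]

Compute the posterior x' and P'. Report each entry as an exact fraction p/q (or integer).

x̄ = F·x = [-6, 0]
P̄ = F·P·Fᵀ + Q = [48 45; 45 58]
y = z − H·x̄ = [19, 17]
S = H·P̄·Hᵀ + R = [222 528; 528 1766]
K = P̄·Hᵀ·S⁻¹ = [4587/18878 1611/18878; -13585/56634 4657/18878]
x' = x̄ + K·y = [636/9439, -10304/28317]
P' = (I − K·H)·P̄ = [1281/9439 -744/9439; -744/9439 6889/28317]

x' = [636/9439, -10304/28317]
P' = [1281/9439 -744/9439; -744/9439 6889/28317]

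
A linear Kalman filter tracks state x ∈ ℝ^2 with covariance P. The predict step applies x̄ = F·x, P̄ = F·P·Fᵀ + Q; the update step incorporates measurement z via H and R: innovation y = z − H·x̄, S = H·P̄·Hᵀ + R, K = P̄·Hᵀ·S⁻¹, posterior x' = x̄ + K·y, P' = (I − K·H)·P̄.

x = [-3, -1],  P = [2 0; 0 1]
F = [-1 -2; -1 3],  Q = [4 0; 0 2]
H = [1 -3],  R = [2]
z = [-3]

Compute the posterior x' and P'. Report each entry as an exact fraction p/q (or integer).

x̄ = F·x = [5, 0]
P̄ = F·P·Fᵀ + Q = [10 -4; -4 13]
y = z − H·x̄ = [-8]
S = H·P̄·Hᵀ + R = [153]
K = P̄·Hᵀ·S⁻¹ = [22/153; -43/153]
x' = x̄ + K·y = [589/153, 344/153]
P' = (I − K·H)·P̄ = [1046/153 334/153; 334/153 140/153]

x' = [589/153, 344/153]
P' = [1046/153 334/153; 334/153 140/153]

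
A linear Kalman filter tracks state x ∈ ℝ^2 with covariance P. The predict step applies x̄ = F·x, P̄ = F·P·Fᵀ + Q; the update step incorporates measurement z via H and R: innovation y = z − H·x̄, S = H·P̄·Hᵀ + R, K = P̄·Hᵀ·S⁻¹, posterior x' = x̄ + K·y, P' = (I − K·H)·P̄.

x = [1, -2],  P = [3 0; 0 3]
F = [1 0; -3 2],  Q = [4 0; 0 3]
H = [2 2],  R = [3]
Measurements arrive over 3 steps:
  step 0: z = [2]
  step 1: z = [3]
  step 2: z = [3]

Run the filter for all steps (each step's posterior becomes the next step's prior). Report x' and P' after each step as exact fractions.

step 0: x' = [71/127, 35/127], P' = [873/127 -879/127; -879/127 978/127]
step 1: x' = [9713/61681, 82021/61681], P' = [388011/61681 -396999/61681; -396999/61681 451962/61681]
step 2: x' = [8888479/28055647, 33351275/28055647], P' = [175150401/28055647 -179120289/28055647; -179120289/28055647 203993130/28055647]

step 0: x̄ = F·x = [1, -7]
step 0: P̄ = F·P·Fᵀ + Q = [7 -9; -9 42]
step 0: y = z − H·x̄ = [14]
step 0: S = H·P̄·Hᵀ + R = [127]
step 0: K = P̄·Hᵀ·S⁻¹ = [-4/127; 66/127]
step 0: x' = x̄ + K·y = [71/127, 35/127]
step 0: P' = (I − K·H)·P̄ = [873/127 -879/127; -879/127 978/127]
step 1: x̄ = F·x = [71/127, -143/127]
step 1: P̄ = F·P·Fᵀ + Q = [1381/127 -4377/127; -4377/127 22698/127]
step 1: y = z − H·x̄ = [525/127]
step 1: S = H·P̄·Hᵀ + R = [61681/127]
step 1: K = P̄·Hᵀ·S⁻¹ = [-5992/61681; 36642/61681]
step 1: x' = x̄ + K·y = [9713/61681, 82021/61681]
step 1: P' = (I − K·H)·P̄ = [388011/61681 -396999/61681; -396999/61681 451962/61681]
step 2: x̄ = F·x = [9713/61681, 134903/61681]
step 2: P̄ = F·P·Fᵀ + Q = [634735/61681 -1958031/61681; -1958031/61681 10248978/61681]
step 2: y = z − H·x̄ = [-104189/61681]
step 2: S = H·P̄·Hᵀ + R = [28055647/61681]
step 2: K = P̄·Hᵀ·S⁻¹ = [-2646592/28055647; 16581894/28055647]
step 2: x' = x̄ + K·y = [8888479/28055647, 33351275/28055647]
step 2: P' = (I − K·H)·P̄ = [175150401/28055647 -179120289/28055647; -179120289/28055647 203993130/28055647]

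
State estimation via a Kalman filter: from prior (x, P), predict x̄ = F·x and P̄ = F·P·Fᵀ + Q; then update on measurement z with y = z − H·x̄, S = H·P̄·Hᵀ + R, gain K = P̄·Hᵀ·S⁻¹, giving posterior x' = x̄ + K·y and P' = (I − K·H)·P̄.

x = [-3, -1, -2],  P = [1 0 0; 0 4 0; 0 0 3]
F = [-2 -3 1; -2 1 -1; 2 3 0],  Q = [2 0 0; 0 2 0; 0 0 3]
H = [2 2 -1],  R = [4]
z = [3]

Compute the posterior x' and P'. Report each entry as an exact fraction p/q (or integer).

x̄ = F·x = [7, 7, -9]
P̄ = F·P·Fᵀ + Q = [45 -11 -40; -11 13 8; -40 8 43]
y = z − H·x̄ = [-34]
S = H·P̄·Hᵀ + R = [319]
K = P̄·Hᵀ·S⁻¹ = [108/319; -4/319; -107/319]
x' = x̄ + K·y = [-1439/319, 2369/319, 767/319]
P' = (I − K·H)·P̄ = [2691/319 -3077/319 -1204/319; -3077/319 4131/319 2124/319; -1204/319 2124/319 2268/319]

x' = [-1439/319, 2369/319, 767/319]
P' = [2691/319 -3077/319 -1204/319; -3077/319 4131/319 2124/319; -1204/319 2124/319 2268/319]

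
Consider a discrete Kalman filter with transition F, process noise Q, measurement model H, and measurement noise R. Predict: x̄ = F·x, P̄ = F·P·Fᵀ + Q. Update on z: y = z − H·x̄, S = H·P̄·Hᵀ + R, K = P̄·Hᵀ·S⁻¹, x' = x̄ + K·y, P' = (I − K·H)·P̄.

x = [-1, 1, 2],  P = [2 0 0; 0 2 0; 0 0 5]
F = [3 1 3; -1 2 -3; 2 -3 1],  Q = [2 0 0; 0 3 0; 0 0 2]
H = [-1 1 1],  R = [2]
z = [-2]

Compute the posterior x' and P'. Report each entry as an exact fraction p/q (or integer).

x' = [-24/25, 71/75, -301/75]
P' = [467/50 -28/25 461/50; -28/25 1612/75 -1622/75; 461/50 -1622/75 4589/150]

x̄ = F·x = [4, -3, -3]
P̄ = F·P·Fᵀ + Q = [67 -47 21; -47 58 -31; 21 -31 33]
y = z − H·x̄ = [8]
S = H·P̄·Hᵀ + R = [150]
K = P̄·Hᵀ·S⁻¹ = [-31/50; 37/75; -19/150]
x' = x̄ + K·y = [-24/25, 71/75, -301/75]
P' = (I − K·H)·P̄ = [467/50 -28/25 461/50; -28/25 1612/75 -1622/75; 461/50 -1622/75 4589/150]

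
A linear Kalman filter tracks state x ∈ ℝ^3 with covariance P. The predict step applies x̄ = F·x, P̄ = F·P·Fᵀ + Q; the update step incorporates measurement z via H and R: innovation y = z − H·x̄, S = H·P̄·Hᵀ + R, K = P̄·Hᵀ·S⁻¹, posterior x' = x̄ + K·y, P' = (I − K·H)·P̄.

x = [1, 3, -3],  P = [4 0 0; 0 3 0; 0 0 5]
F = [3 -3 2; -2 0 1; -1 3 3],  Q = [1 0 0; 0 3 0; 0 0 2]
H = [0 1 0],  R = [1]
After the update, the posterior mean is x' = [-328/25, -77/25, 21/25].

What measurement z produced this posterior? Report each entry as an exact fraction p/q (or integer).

x̄ = F·x = [-12, -5, -1]
P̄ = F·P·Fᵀ + Q = [84 -14 -9; -14 24 23; -9 23 78]
S = H·P̄·Hᵀ + R = [25]
K = P̄·Hᵀ·S⁻¹ = [-14/25; 24/25; 23/25]
x' − x̄ = [-28/25, 48/25, 46/25] = K·y
y = (KᵀK)⁻¹·Kᵀ·(x' − x̄) = [2]
z = y + H·x̄ = [2] + [-5] = [-3]

z = [-3]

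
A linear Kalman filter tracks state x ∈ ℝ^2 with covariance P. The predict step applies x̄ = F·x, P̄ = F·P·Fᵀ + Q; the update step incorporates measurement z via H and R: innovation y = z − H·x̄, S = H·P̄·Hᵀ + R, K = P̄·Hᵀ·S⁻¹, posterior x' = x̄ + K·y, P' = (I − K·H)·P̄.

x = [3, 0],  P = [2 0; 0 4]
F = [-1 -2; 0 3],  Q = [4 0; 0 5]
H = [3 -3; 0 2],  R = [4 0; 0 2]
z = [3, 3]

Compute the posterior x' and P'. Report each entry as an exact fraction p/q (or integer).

x' = [12045/7199, 6954/7199]
P' = [5630/7199 2838/7199; 2838/7199 3098/7199]

x̄ = F·x = [-3, 0]
P̄ = F·P·Fᵀ + Q = [22 -24; -24 41]
y = z − H·x̄ = [12, 3]
S = H·P̄·Hᵀ + R = [1003 -390; -390 166]
K = P̄·Hᵀ·S⁻¹ = [2094/7199 2838/7199; -195/7199 3098/7199]
x' = x̄ + K·y = [12045/7199, 6954/7199]
P' = (I − K·H)·P̄ = [5630/7199 2838/7199; 2838/7199 3098/7199]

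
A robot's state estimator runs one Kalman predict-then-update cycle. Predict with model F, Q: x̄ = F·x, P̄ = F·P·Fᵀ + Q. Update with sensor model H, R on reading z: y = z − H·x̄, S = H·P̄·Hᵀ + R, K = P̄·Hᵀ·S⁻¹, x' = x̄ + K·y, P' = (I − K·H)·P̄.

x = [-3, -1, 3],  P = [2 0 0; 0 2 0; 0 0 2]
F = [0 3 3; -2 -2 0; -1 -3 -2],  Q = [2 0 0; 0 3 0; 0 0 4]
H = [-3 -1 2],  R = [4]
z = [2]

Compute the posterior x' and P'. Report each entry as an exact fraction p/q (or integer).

x̄ = F·x = [6, 8, 0]
P̄ = F·P·Fᵀ + Q = [38 -12 -30; -12 19 16; -30 16 32]
y = z − H·x̄ = [28]
S = H·P̄·Hᵀ + R = [717]
K = P̄·Hᵀ·S⁻¹ = [-54/239; 49/717; 46/239]
x' = x̄ + K·y = [-78/239, 7108/717, 1288/239]
P' = (I − K·H)·P̄ = [334/239 -222/239 282/239; -222/239 11222/717 1570/239; 282/239 1570/239 1300/239]

x' = [-78/239, 7108/717, 1288/239]
P' = [334/239 -222/239 282/239; -222/239 11222/717 1570/239; 282/239 1570/239 1300/239]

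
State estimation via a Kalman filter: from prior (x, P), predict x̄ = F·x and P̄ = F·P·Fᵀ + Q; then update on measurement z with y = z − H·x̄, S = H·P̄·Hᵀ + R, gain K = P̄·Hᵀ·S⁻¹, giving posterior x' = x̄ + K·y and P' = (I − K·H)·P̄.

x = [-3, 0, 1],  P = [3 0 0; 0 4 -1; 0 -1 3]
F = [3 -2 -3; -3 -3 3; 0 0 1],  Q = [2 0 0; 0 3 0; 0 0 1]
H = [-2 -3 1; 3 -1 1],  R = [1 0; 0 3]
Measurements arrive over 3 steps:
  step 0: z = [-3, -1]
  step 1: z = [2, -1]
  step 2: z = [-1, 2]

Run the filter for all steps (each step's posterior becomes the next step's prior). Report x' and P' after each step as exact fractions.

step 0: x̄ = F·x = [-12, 12, 1]
step 0: P̄ = F·P·Fᵀ + Q = [60 -33 -7; -33 111 12; -7 12 4]
step 0: y = z − H·x̄ = [8, 46]
step 0: S = H·P̄·Hᵀ + R = [804 153; 153 790]
step 0: K = P̄·Hᵀ·S⁻¹ = [-53638/611751 56636/203917; -57052/203917 -40059/203917; -3261/203917 -6854/203917]
step 0: x' = x̄ + K·y = [45652/611751, 147874/203917, -137455/203917]
step 0: P' = (I − K·H)·P̄ = [202148/611751 -74563/203917 -106803/203917; -74563/203917 154845/203917 258357/203917; -106803/203917 258357/203917 558204/203917]
step 1: x̄ = F·x = [162269/203917, -901639/203917, -137455/203917]
step 1: P̄ = F·P·Fᵀ + Q = [12574988/203917 -5624904/203917 -2511735/203917; -5624904/203917 3565530/203917 1219950/203917; -2511735/203917 1219950/203917 762121/203917]
step 1: y = z − H·x̄ = [-1835090/203917, -207844/29131]
step 1: S = H·P̄·Hᵀ + R = [18584152/203917 -4572632/29131; -4572632/29131 19193344/29131]
step 1: K = P̄·Hᵀ·S⁻¹ = [-17422015/180502968 12678787/45125742; -19257227/75209570 -15347161/75209570; 3040057/150419140 -16449123/300838280]
step 1: x' = x̄ + K·y = [-30710713/90251484, -24873918/37604785, -17517741/37604785]
step 1: P' = (I − K·H)·P̄ = [52861895/180502968 -1973792/7520957 -17937083/60167656; -1973792/7520957 17976336/37604785 49124949/75209570; -17937083/60167656 49124949/75209570 52026084/37604785]
step 2: x̄ = F·x = [255650671/150419140, 241827689/150419140, -17517741/37604785]
step 2: P̄ = F·P·Fᵀ + Q = [10635480967/300838280 -4463925387/300838280 -1910681853/300838280; -4463925387/300838280 3391828407/300838280 928182873/300838280; -1910681853/300838280 928182873/300838280 89630869/37604785]
step 2: y = z − H·x̄ = [1156436233/150419140, -7710754/7520957]
step 2: S = H·P̄·Hᵀ + R = [22592790293/300838280 -5459257853/60167656; -5459257853/60167656 2854845359/7520957]
step 2: K = P̄·Hᵀ·S⁻¹ = [-4715377507981/48793511063943 13597030553509/48793511063943; -4159697325253/16264503687981 -3252583059419/16264503687981; 337309868608/16264503687981 -765852247291/16264503687981]
step 2: x' = x̄ + K·y = [10912160262913/16264503687981, -832385224656/5421501229327, -1399392242697/5421501229327]
step 2: P' = (I − K·H)·P̄ = [14061133785512/48793511063943 -4133199959842/16264503687981 -4597303191845/16264503687981; -4133199959842/16264503687981 2511324657701/5421501229327 3391941558124/5421501229327; -4597303191845/16264503687981 3391941558124/5421501229327 7223392502678/5421501229327]

step 0: x' = [45652/611751, 147874/203917, -137455/203917], P' = [202148/611751 -74563/203917 -106803/203917; -74563/203917 154845/203917 258357/203917; -106803/203917 258357/203917 558204/203917]
step 1: x' = [-30710713/90251484, -24873918/37604785, -17517741/37604785], P' = [52861895/180502968 -1973792/7520957 -17937083/60167656; -1973792/7520957 17976336/37604785 49124949/75209570; -17937083/60167656 49124949/75209570 52026084/37604785]
step 2: x' = [10912160262913/16264503687981, -832385224656/5421501229327, -1399392242697/5421501229327], P' = [14061133785512/48793511063943 -4133199959842/16264503687981 -4597303191845/16264503687981; -4133199959842/16264503687981 2511324657701/5421501229327 3391941558124/5421501229327; -4597303191845/16264503687981 3391941558124/5421501229327 7223392502678/5421501229327]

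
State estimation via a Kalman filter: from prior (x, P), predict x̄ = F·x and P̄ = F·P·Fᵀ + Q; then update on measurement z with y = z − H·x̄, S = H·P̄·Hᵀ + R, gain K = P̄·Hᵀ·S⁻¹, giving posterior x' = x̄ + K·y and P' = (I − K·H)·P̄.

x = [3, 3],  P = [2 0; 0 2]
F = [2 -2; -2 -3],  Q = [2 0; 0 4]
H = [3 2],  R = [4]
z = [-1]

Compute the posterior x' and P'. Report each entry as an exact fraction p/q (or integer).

x̄ = F·x = [0, -15]
P̄ = F·P·Fᵀ + Q = [18 4; 4 30]
y = z − H·x̄ = [29]
S = H·P̄·Hᵀ + R = [334]
K = P̄·Hᵀ·S⁻¹ = [31/167; 36/167]
x' = x̄ + K·y = [899/167, -1461/167]
P' = (I − K·H)·P̄ = [1084/167 -1564/167; -1564/167 2418/167]

x' = [899/167, -1461/167]
P' = [1084/167 -1564/167; -1564/167 2418/167]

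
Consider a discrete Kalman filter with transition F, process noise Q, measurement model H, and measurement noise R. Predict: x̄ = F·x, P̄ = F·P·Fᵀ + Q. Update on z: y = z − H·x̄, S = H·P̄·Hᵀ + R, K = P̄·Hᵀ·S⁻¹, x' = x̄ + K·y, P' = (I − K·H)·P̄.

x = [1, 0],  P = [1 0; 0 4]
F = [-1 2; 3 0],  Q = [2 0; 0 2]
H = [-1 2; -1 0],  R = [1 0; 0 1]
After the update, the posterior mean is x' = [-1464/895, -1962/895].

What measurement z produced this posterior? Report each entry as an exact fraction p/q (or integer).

x̄ = F·x = [-1, 3]
P̄ = F·P·Fᵀ + Q = [19 -3; -3 11]
S = H·P̄·Hᵀ + R = [76 25; 25 20]
K = P̄·Hᵀ·S⁻¹ = [-5/179 -819/895; 85/179 -397/895]
x' − x̄ = [-569/895, -4647/895] = K·y
y = (KᵀK)⁻¹·Kᵀ·(x' − x̄) = [-10, 1]
z = y + H·x̄ = [-10, 1] + [7, 1] = [-3, 2]

z = [-3, 2]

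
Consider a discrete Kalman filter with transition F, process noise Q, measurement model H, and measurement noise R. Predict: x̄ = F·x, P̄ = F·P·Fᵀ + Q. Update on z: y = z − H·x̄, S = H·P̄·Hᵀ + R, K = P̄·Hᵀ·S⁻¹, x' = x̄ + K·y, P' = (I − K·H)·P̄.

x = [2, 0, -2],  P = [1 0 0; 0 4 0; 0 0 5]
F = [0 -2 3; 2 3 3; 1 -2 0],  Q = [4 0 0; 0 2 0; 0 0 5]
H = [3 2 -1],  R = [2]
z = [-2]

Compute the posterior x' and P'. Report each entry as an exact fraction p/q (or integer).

x̄ = F·x = [-6, -2, 2]
P̄ = F·P·Fᵀ + Q = [65 21 16; 21 87 -22; 16 -22 22]
y = z − H·x̄ = [22]
S = H·P̄·Hᵀ + R = [1201]
K = P̄·Hᵀ·S⁻¹ = [221/1201; 259/1201; -18/1201]
x' = x̄ + K·y = [-2344/1201, 3296/1201, 2006/1201]
P' = (I − K·H)·P̄ = [29224/1201 -32018/1201 23194/1201; -32018/1201 37406/1201 -21760/1201; 23194/1201 -21760/1201 26098/1201]

x' = [-2344/1201, 3296/1201, 2006/1201]
P' = [29224/1201 -32018/1201 23194/1201; -32018/1201 37406/1201 -21760/1201; 23194/1201 -21760/1201 26098/1201]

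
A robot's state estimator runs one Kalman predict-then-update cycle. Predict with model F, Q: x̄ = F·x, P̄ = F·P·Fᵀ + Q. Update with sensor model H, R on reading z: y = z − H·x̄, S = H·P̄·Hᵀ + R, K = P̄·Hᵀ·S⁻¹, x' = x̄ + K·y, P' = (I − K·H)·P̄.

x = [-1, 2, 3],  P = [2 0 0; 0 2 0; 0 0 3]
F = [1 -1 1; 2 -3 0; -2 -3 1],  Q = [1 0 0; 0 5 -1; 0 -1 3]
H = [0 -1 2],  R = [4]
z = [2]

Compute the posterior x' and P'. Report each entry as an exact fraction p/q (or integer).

x' = [0, -964/127, -347/127]
P' = [8 10 5; 10 3768/127 1858/127; 5 1858/127 1039/127]

x̄ = F·x = [0, -8, -1]
P̄ = F·P·Fᵀ + Q = [8 10 5; 10 31 9; 5 9 32]
y = z − H·x̄ = [-4]
S = H·P̄·Hᵀ + R = [127]
K = P̄·Hᵀ·S⁻¹ = [0; -13/127; 55/127]
x' = x̄ + K·y = [0, -964/127, -347/127]
P' = (I − K·H)·P̄ = [8 10 5; 10 3768/127 1858/127; 5 1858/127 1039/127]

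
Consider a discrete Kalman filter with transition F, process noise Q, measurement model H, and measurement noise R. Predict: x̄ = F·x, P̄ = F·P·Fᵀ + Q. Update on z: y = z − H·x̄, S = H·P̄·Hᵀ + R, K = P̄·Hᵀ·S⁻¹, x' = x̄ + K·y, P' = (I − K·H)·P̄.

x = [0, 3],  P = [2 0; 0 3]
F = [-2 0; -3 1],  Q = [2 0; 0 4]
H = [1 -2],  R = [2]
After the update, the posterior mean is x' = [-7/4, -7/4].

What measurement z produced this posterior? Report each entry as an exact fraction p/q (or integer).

x̄ = F·x = [0, 3]
P̄ = F·P·Fᵀ + Q = [10 12; 12 25]
S = H·P̄·Hᵀ + R = [64]
K = P̄·Hᵀ·S⁻¹ = [-7/32; -19/32]
x' − x̄ = [-7/4, -19/4] = K·y
y = (KᵀK)⁻¹·Kᵀ·(x' − x̄) = [8]
z = y + H·x̄ = [8] + [-6] = [2]

z = [2]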